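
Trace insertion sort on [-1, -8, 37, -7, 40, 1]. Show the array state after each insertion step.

First element -1 is already 'sorted'
Insert -8: shifted 1 elements -> [-8, -1, 37, -7, 40, 1]
Insert 37: shifted 0 elements -> [-8, -1, 37, -7, 40, 1]
Insert -7: shifted 2 elements -> [-8, -7, -1, 37, 40, 1]
Insert 40: shifted 0 elements -> [-8, -7, -1, 37, 40, 1]
Insert 1: shifted 2 elements -> [-8, -7, -1, 1, 37, 40]


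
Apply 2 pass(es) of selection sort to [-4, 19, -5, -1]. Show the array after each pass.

Pass 1: Select minimum -5 at index 2, swap -> [-5, 19, -4, -1]
Pass 2: Select minimum -4 at index 2, swap -> [-5, -4, 19, -1]


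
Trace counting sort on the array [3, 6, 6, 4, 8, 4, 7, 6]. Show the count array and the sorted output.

Count array: [0, 0, 0, 1, 2, 0, 3, 1, 1]
(count[i] = number of elements equal to i)
Cumulative count: [0, 0, 0, 1, 3, 3, 6, 7, 8]
Sorted: [3, 4, 4, 6, 6, 6, 7, 8]


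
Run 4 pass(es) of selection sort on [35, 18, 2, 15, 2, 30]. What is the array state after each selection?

Pass 1: Select minimum 2 at index 2, swap -> [2, 18, 35, 15, 2, 30]
Pass 2: Select minimum 2 at index 4, swap -> [2, 2, 35, 15, 18, 30]
Pass 3: Select minimum 15 at index 3, swap -> [2, 2, 15, 35, 18, 30]
Pass 4: Select minimum 18 at index 4, swap -> [2, 2, 15, 18, 35, 30]


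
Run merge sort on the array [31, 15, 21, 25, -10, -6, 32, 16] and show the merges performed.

Divide and conquer:
  Merge [31] + [15] -> [15, 31]
  Merge [21] + [25] -> [21, 25]
  Merge [15, 31] + [21, 25] -> [15, 21, 25, 31]
  Merge [-10] + [-6] -> [-10, -6]
  Merge [32] + [16] -> [16, 32]
  Merge [-10, -6] + [16, 32] -> [-10, -6, 16, 32]
  Merge [15, 21, 25, 31] + [-10, -6, 16, 32] -> [-10, -6, 15, 16, 21, 25, 31, 32]


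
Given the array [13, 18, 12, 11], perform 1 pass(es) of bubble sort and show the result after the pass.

After pass 1: [13, 12, 11, 18] (2 swaps)
Total swaps: 2


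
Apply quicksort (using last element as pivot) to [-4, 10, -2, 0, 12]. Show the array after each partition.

Partition 1: pivot=12 at index 4 -> [-4, 10, -2, 0, 12]
Partition 2: pivot=0 at index 2 -> [-4, -2, 0, 10, 12]
Partition 3: pivot=-2 at index 1 -> [-4, -2, 0, 10, 12]


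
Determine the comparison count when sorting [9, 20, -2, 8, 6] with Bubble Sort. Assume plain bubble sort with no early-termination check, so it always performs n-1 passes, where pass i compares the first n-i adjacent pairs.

Pass 1: compare adjacent pairs (0,1)..(3,4) = 4 comparison(s), 3 swap(s) -> [9, -2, 8, 6, 20]
Pass 2: compare adjacent pairs (0,1)..(2,3) = 3 comparison(s), 3 swap(s) -> [-2, 8, 6, 9, 20]
Pass 3: compare adjacent pairs (0,1)..(1,2) = 2 comparison(s), 1 swap(s) -> [-2, 6, 8, 9, 20]
Pass 4: compare adjacent pairs (0,1)..(0,1) = 1 comparison(s), 0 swap(s) -> [-2, 6, 8, 9, 20]
Total comparisons: 4 + 3 + 2 + 1 = 10


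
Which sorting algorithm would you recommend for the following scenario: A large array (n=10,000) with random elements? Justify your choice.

Best choice: Quicksort or Mergesort
Reason: Both have O(n log n) average case; quicksort has lower constant factors


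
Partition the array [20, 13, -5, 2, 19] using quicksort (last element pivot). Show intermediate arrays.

Partition 1: pivot=19 at index 3 -> [13, -5, 2, 19, 20]
Partition 2: pivot=2 at index 1 -> [-5, 2, 13, 19, 20]


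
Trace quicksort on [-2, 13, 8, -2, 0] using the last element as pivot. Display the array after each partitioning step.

Partition 1: pivot=0 at index 2 -> [-2, -2, 0, 13, 8]
Partition 2: pivot=-2 at index 1 -> [-2, -2, 0, 13, 8]
Partition 3: pivot=8 at index 3 -> [-2, -2, 0, 8, 13]


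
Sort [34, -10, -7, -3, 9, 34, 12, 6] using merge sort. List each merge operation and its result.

Divide and conquer:
  Merge [34] + [-10] -> [-10, 34]
  Merge [-7] + [-3] -> [-7, -3]
  Merge [-10, 34] + [-7, -3] -> [-10, -7, -3, 34]
  Merge [9] + [34] -> [9, 34]
  Merge [12] + [6] -> [6, 12]
  Merge [9, 34] + [6, 12] -> [6, 9, 12, 34]
  Merge [-10, -7, -3, 34] + [6, 9, 12, 34] -> [-10, -7, -3, 6, 9, 12, 34, 34]


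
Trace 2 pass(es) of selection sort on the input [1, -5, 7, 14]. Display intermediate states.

Pass 1: Select minimum -5 at index 1, swap -> [-5, 1, 7, 14]
Pass 2: Select minimum 1 at index 1, swap -> [-5, 1, 7, 14]


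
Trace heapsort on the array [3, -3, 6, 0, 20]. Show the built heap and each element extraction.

Build heap: [20, 3, 6, 0, -3]
Extract 20: [6, 3, -3, 0, 20]
Extract 6: [3, 0, -3, 6, 20]
Extract 3: [0, -3, 3, 6, 20]
Extract 0: [-3, 0, 3, 6, 20]


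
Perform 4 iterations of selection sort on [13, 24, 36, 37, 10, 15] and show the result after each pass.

Pass 1: Select minimum 10 at index 4, swap -> [10, 24, 36, 37, 13, 15]
Pass 2: Select minimum 13 at index 4, swap -> [10, 13, 36, 37, 24, 15]
Pass 3: Select minimum 15 at index 5, swap -> [10, 13, 15, 37, 24, 36]
Pass 4: Select minimum 24 at index 4, swap -> [10, 13, 15, 24, 37, 36]


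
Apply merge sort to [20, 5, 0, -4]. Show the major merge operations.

Divide and conquer:
  Merge [20] + [5] -> [5, 20]
  Merge [0] + [-4] -> [-4, 0]
  Merge [5, 20] + [-4, 0] -> [-4, 0, 5, 20]


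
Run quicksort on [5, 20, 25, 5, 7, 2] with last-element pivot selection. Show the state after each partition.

Partition 1: pivot=2 at index 0 -> [2, 20, 25, 5, 7, 5]
Partition 2: pivot=5 at index 2 -> [2, 5, 5, 20, 7, 25]
Partition 3: pivot=25 at index 5 -> [2, 5, 5, 20, 7, 25]
Partition 4: pivot=7 at index 3 -> [2, 5, 5, 7, 20, 25]


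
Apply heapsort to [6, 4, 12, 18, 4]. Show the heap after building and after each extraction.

Build heap: [18, 6, 12, 4, 4]
Extract 18: [12, 6, 4, 4, 18]
Extract 12: [6, 4, 4, 12, 18]
Extract 6: [4, 4, 6, 12, 18]
Extract 4: [4, 4, 6, 12, 18]


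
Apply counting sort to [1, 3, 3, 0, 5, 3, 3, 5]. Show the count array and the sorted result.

Count array: [1, 1, 0, 4, 0, 2]
(count[i] = number of elements equal to i)
Cumulative count: [1, 2, 2, 6, 6, 8]
Sorted: [0, 1, 3, 3, 3, 3, 5, 5]


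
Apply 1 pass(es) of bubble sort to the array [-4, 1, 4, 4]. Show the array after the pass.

After pass 1: [-4, 1, 4, 4] (0 swaps)
Total swaps: 0


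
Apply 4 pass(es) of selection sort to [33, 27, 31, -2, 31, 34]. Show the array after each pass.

Pass 1: Select minimum -2 at index 3, swap -> [-2, 27, 31, 33, 31, 34]
Pass 2: Select minimum 27 at index 1, swap -> [-2, 27, 31, 33, 31, 34]
Pass 3: Select minimum 31 at index 2, swap -> [-2, 27, 31, 33, 31, 34]
Pass 4: Select minimum 31 at index 4, swap -> [-2, 27, 31, 31, 33, 34]


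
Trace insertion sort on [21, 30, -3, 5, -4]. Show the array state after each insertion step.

First element 21 is already 'sorted'
Insert 30: shifted 0 elements -> [21, 30, -3, 5, -4]
Insert -3: shifted 2 elements -> [-3, 21, 30, 5, -4]
Insert 5: shifted 2 elements -> [-3, 5, 21, 30, -4]
Insert -4: shifted 4 elements -> [-4, -3, 5, 21, 30]


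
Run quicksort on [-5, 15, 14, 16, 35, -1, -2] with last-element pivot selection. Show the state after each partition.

Partition 1: pivot=-2 at index 1 -> [-5, -2, 14, 16, 35, -1, 15]
Partition 2: pivot=15 at index 4 -> [-5, -2, 14, -1, 15, 16, 35]
Partition 3: pivot=-1 at index 2 -> [-5, -2, -1, 14, 15, 16, 35]
Partition 4: pivot=35 at index 6 -> [-5, -2, -1, 14, 15, 16, 35]


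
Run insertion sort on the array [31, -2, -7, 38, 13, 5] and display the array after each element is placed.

First element 31 is already 'sorted'
Insert -2: shifted 1 elements -> [-2, 31, -7, 38, 13, 5]
Insert -7: shifted 2 elements -> [-7, -2, 31, 38, 13, 5]
Insert 38: shifted 0 elements -> [-7, -2, 31, 38, 13, 5]
Insert 13: shifted 2 elements -> [-7, -2, 13, 31, 38, 5]
Insert 5: shifted 3 elements -> [-7, -2, 5, 13, 31, 38]


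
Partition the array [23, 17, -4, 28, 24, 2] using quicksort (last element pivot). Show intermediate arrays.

Partition 1: pivot=2 at index 1 -> [-4, 2, 23, 28, 24, 17]
Partition 2: pivot=17 at index 2 -> [-4, 2, 17, 28, 24, 23]
Partition 3: pivot=23 at index 3 -> [-4, 2, 17, 23, 24, 28]
Partition 4: pivot=28 at index 5 -> [-4, 2, 17, 23, 24, 28]


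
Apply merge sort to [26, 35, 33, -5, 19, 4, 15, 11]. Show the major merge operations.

Divide and conquer:
  Merge [26] + [35] -> [26, 35]
  Merge [33] + [-5] -> [-5, 33]
  Merge [26, 35] + [-5, 33] -> [-5, 26, 33, 35]
  Merge [19] + [4] -> [4, 19]
  Merge [15] + [11] -> [11, 15]
  Merge [4, 19] + [11, 15] -> [4, 11, 15, 19]
  Merge [-5, 26, 33, 35] + [4, 11, 15, 19] -> [-5, 4, 11, 15, 19, 26, 33, 35]


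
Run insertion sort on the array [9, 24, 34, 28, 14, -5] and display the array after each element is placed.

First element 9 is already 'sorted'
Insert 24: shifted 0 elements -> [9, 24, 34, 28, 14, -5]
Insert 34: shifted 0 elements -> [9, 24, 34, 28, 14, -5]
Insert 28: shifted 1 elements -> [9, 24, 28, 34, 14, -5]
Insert 14: shifted 3 elements -> [9, 14, 24, 28, 34, -5]
Insert -5: shifted 5 elements -> [-5, 9, 14, 24, 28, 34]


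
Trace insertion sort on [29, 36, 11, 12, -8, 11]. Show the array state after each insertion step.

First element 29 is already 'sorted'
Insert 36: shifted 0 elements -> [29, 36, 11, 12, -8, 11]
Insert 11: shifted 2 elements -> [11, 29, 36, 12, -8, 11]
Insert 12: shifted 2 elements -> [11, 12, 29, 36, -8, 11]
Insert -8: shifted 4 elements -> [-8, 11, 12, 29, 36, 11]
Insert 11: shifted 3 elements -> [-8, 11, 11, 12, 29, 36]


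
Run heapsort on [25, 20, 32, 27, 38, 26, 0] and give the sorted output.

Build heap: [38, 27, 32, 25, 20, 26, 0]
Extract 38: [32, 27, 26, 25, 20, 0, 38]
Extract 32: [27, 25, 26, 0, 20, 32, 38]
Extract 27: [26, 25, 20, 0, 27, 32, 38]
Extract 26: [25, 0, 20, 26, 27, 32, 38]
Extract 25: [20, 0, 25, 26, 27, 32, 38]
Extract 20: [0, 20, 25, 26, 27, 32, 38]


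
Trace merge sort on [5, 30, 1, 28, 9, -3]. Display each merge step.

Divide and conquer:
  Merge [30] + [1] -> [1, 30]
  Merge [5] + [1, 30] -> [1, 5, 30]
  Merge [9] + [-3] -> [-3, 9]
  Merge [28] + [-3, 9] -> [-3, 9, 28]
  Merge [1, 5, 30] + [-3, 9, 28] -> [-3, 1, 5, 9, 28, 30]


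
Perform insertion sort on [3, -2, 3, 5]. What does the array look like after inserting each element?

First element 3 is already 'sorted'
Insert -2: shifted 1 elements -> [-2, 3, 3, 5]
Insert 3: shifted 0 elements -> [-2, 3, 3, 5]
Insert 5: shifted 0 elements -> [-2, 3, 3, 5]


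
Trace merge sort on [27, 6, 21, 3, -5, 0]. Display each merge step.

Divide and conquer:
  Merge [6] + [21] -> [6, 21]
  Merge [27] + [6, 21] -> [6, 21, 27]
  Merge [-5] + [0] -> [-5, 0]
  Merge [3] + [-5, 0] -> [-5, 0, 3]
  Merge [6, 21, 27] + [-5, 0, 3] -> [-5, 0, 3, 6, 21, 27]


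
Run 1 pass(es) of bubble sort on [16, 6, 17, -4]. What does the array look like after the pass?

After pass 1: [6, 16, -4, 17] (2 swaps)
Total swaps: 2


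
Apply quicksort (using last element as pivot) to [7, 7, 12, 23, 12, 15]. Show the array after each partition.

Partition 1: pivot=15 at index 4 -> [7, 7, 12, 12, 15, 23]
Partition 2: pivot=12 at index 3 -> [7, 7, 12, 12, 15, 23]
Partition 3: pivot=12 at index 2 -> [7, 7, 12, 12, 15, 23]
Partition 4: pivot=7 at index 1 -> [7, 7, 12, 12, 15, 23]


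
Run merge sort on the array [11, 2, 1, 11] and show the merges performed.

Divide and conquer:
  Merge [11] + [2] -> [2, 11]
  Merge [1] + [11] -> [1, 11]
  Merge [2, 11] + [1, 11] -> [1, 2, 11, 11]


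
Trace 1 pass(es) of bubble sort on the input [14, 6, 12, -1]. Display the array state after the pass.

After pass 1: [6, 12, -1, 14] (3 swaps)
Total swaps: 3


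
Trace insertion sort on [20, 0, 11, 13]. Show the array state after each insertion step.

First element 20 is already 'sorted'
Insert 0: shifted 1 elements -> [0, 20, 11, 13]
Insert 11: shifted 1 elements -> [0, 11, 20, 13]
Insert 13: shifted 1 elements -> [0, 11, 13, 20]


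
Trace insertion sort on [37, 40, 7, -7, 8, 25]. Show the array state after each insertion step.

First element 37 is already 'sorted'
Insert 40: shifted 0 elements -> [37, 40, 7, -7, 8, 25]
Insert 7: shifted 2 elements -> [7, 37, 40, -7, 8, 25]
Insert -7: shifted 3 elements -> [-7, 7, 37, 40, 8, 25]
Insert 8: shifted 2 elements -> [-7, 7, 8, 37, 40, 25]
Insert 25: shifted 2 elements -> [-7, 7, 8, 25, 37, 40]


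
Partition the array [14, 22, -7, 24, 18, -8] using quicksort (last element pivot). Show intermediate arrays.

Partition 1: pivot=-8 at index 0 -> [-8, 22, -7, 24, 18, 14]
Partition 2: pivot=14 at index 2 -> [-8, -7, 14, 24, 18, 22]
Partition 3: pivot=22 at index 4 -> [-8, -7, 14, 18, 22, 24]


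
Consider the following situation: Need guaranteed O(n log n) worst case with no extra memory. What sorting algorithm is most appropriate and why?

Best choice: Heapsort
Reason: Heapsort is O(n log n) worst case and sorts in-place; quicksort can degrade to O(n^2)


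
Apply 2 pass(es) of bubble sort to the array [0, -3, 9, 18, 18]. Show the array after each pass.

After pass 1: [-3, 0, 9, 18, 18] (1 swaps)
After pass 2: [-3, 0, 9, 18, 18] (0 swaps)
Total swaps: 1


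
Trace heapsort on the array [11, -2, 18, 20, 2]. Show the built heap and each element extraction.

Build heap: [20, 11, 18, -2, 2]
Extract 20: [18, 11, 2, -2, 20]
Extract 18: [11, -2, 2, 18, 20]
Extract 11: [2, -2, 11, 18, 20]
Extract 2: [-2, 2, 11, 18, 20]


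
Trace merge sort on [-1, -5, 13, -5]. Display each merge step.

Divide and conquer:
  Merge [-1] + [-5] -> [-5, -1]
  Merge [13] + [-5] -> [-5, 13]
  Merge [-5, -1] + [-5, 13] -> [-5, -5, -1, 13]


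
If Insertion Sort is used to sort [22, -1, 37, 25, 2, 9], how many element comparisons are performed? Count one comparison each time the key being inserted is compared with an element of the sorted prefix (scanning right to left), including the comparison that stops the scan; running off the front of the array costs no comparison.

Insert -1: 22 > -1 (shift), reached front = 1 comparison(s) -> [-1, 22, 37, 25, 2, 9]
Insert 37: 22 <= 37 (stop) = 1 comparison(s) -> [-1, 22, 37, 25, 2, 9]
Insert 25: 37 > 25 (shift), 22 <= 25 (stop) = 2 comparison(s) -> [-1, 22, 25, 37, 2, 9]
Insert 2: 37 > 2 (shift), 25 > 2 (shift), 22 > 2 (shift), -1 <= 2 (stop) = 4 comparison(s) -> [-1, 2, 22, 25, 37, 9]
Insert 9: 37 > 9 (shift), 25 > 9 (shift), 22 > 9 (shift), 2 <= 9 (stop) = 4 comparison(s) -> [-1, 2, 9, 22, 25, 37]
Total comparisons: 1 + 1 + 2 + 4 + 4 = 12


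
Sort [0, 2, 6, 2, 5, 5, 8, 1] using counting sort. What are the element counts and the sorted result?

Count array: [1, 1, 2, 0, 0, 2, 1, 0, 1]
(count[i] = number of elements equal to i)
Cumulative count: [1, 2, 4, 4, 4, 6, 7, 7, 8]
Sorted: [0, 1, 2, 2, 5, 5, 6, 8]


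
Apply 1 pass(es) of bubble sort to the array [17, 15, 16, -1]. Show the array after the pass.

After pass 1: [15, 16, -1, 17] (3 swaps)
Total swaps: 3


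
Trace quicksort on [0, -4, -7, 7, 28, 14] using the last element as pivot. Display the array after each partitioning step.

Partition 1: pivot=14 at index 4 -> [0, -4, -7, 7, 14, 28]
Partition 2: pivot=7 at index 3 -> [0, -4, -7, 7, 14, 28]
Partition 3: pivot=-7 at index 0 -> [-7, -4, 0, 7, 14, 28]
Partition 4: pivot=0 at index 2 -> [-7, -4, 0, 7, 14, 28]


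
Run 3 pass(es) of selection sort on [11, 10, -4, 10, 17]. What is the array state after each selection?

Pass 1: Select minimum -4 at index 2, swap -> [-4, 10, 11, 10, 17]
Pass 2: Select minimum 10 at index 1, swap -> [-4, 10, 11, 10, 17]
Pass 3: Select minimum 10 at index 3, swap -> [-4, 10, 10, 11, 17]


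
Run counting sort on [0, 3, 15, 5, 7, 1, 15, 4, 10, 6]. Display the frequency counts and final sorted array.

Count array: [1, 1, 0, 1, 1, 1, 1, 1, 0, 0, 1, 0, 0, 0, 0, 2]
(count[i] = number of elements equal to i)
Cumulative count: [1, 2, 2, 3, 4, 5, 6, 7, 7, 7, 8, 8, 8, 8, 8, 10]
Sorted: [0, 1, 3, 4, 5, 6, 7, 10, 15, 15]


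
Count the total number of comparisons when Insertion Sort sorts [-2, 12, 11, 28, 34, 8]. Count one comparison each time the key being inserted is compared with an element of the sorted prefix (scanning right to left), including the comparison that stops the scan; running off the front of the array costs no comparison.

Insert 12: -2 <= 12 (stop) = 1 comparison(s) -> [-2, 12, 11, 28, 34, 8]
Insert 11: 12 > 11 (shift), -2 <= 11 (stop) = 2 comparison(s) -> [-2, 11, 12, 28, 34, 8]
Insert 28: 12 <= 28 (stop) = 1 comparison(s) -> [-2, 11, 12, 28, 34, 8]
Insert 34: 28 <= 34 (stop) = 1 comparison(s) -> [-2, 11, 12, 28, 34, 8]
Insert 8: 34 > 8 (shift), 28 > 8 (shift), 12 > 8 (shift), 11 > 8 (shift), -2 <= 8 (stop) = 5 comparison(s) -> [-2, 8, 11, 12, 28, 34]
Total comparisons: 1 + 2 + 1 + 1 + 5 = 10


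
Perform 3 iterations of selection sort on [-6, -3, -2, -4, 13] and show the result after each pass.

Pass 1: Select minimum -6 at index 0, swap -> [-6, -3, -2, -4, 13]
Pass 2: Select minimum -4 at index 3, swap -> [-6, -4, -2, -3, 13]
Pass 3: Select minimum -3 at index 3, swap -> [-6, -4, -3, -2, 13]


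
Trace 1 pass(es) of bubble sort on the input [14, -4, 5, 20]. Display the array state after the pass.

After pass 1: [-4, 5, 14, 20] (2 swaps)
Total swaps: 2


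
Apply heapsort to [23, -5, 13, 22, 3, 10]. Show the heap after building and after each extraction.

Build heap: [23, 22, 13, -5, 3, 10]
Extract 23: [22, 10, 13, -5, 3, 23]
Extract 22: [13, 10, 3, -5, 22, 23]
Extract 13: [10, -5, 3, 13, 22, 23]
Extract 10: [3, -5, 10, 13, 22, 23]
Extract 3: [-5, 3, 10, 13, 22, 23]


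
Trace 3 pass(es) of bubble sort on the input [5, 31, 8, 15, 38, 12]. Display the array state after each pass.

After pass 1: [5, 8, 15, 31, 12, 38] (3 swaps)
After pass 2: [5, 8, 15, 12, 31, 38] (1 swaps)
After pass 3: [5, 8, 12, 15, 31, 38] (1 swaps)
Total swaps: 5


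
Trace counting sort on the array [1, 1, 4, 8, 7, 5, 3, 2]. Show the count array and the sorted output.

Count array: [0, 2, 1, 1, 1, 1, 0, 1, 1]
(count[i] = number of elements equal to i)
Cumulative count: [0, 2, 3, 4, 5, 6, 6, 7, 8]
Sorted: [1, 1, 2, 3, 4, 5, 7, 8]


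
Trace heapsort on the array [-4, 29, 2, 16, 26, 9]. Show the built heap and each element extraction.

Build heap: [29, 26, 9, 16, -4, 2]
Extract 29: [26, 16, 9, 2, -4, 29]
Extract 26: [16, 2, 9, -4, 26, 29]
Extract 16: [9, 2, -4, 16, 26, 29]
Extract 9: [2, -4, 9, 16, 26, 29]
Extract 2: [-4, 2, 9, 16, 26, 29]


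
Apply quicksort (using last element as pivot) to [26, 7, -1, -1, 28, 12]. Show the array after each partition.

Partition 1: pivot=12 at index 3 -> [7, -1, -1, 12, 28, 26]
Partition 2: pivot=-1 at index 1 -> [-1, -1, 7, 12, 28, 26]
Partition 3: pivot=26 at index 4 -> [-1, -1, 7, 12, 26, 28]


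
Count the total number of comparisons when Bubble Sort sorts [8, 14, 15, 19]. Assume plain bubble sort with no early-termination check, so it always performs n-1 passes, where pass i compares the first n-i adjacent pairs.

Pass 1: compare adjacent pairs (0,1)..(2,3) = 3 comparison(s), 0 swap(s) -> [8, 14, 15, 19]
Pass 2: compare adjacent pairs (0,1)..(1,2) = 2 comparison(s), 0 swap(s) -> [8, 14, 15, 19]
Pass 3: compare adjacent pairs (0,1)..(0,1) = 1 comparison(s), 0 swap(s) -> [8, 14, 15, 19]
Total comparisons: 3 + 2 + 1 = 6


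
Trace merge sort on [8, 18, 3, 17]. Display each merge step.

Divide and conquer:
  Merge [8] + [18] -> [8, 18]
  Merge [3] + [17] -> [3, 17]
  Merge [8, 18] + [3, 17] -> [3, 8, 17, 18]


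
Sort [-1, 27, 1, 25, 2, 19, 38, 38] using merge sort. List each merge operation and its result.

Divide and conquer:
  Merge [-1] + [27] -> [-1, 27]
  Merge [1] + [25] -> [1, 25]
  Merge [-1, 27] + [1, 25] -> [-1, 1, 25, 27]
  Merge [2] + [19] -> [2, 19]
  Merge [38] + [38] -> [38, 38]
  Merge [2, 19] + [38, 38] -> [2, 19, 38, 38]
  Merge [-1, 1, 25, 27] + [2, 19, 38, 38] -> [-1, 1, 2, 19, 25, 27, 38, 38]


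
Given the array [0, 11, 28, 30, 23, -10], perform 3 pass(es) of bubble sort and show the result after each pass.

After pass 1: [0, 11, 28, 23, -10, 30] (2 swaps)
After pass 2: [0, 11, 23, -10, 28, 30] (2 swaps)
After pass 3: [0, 11, -10, 23, 28, 30] (1 swaps)
Total swaps: 5


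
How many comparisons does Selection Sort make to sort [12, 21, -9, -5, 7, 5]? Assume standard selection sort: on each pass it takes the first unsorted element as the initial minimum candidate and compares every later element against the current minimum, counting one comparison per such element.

Pass 1: scan indices 1..5 for the minimum = 5 comparison(s); min is -9, place at index 0 -> [-9, 21, 12, -5, 7, 5]
Pass 2: scan indices 2..5 for the minimum = 4 comparison(s); min is -5, place at index 1 -> [-9, -5, 12, 21, 7, 5]
Pass 3: scan indices 3..5 for the minimum = 3 comparison(s); min is 5, place at index 2 -> [-9, -5, 5, 21, 7, 12]
Pass 4: scan indices 4..5 for the minimum = 2 comparison(s); min is 7, place at index 3 -> [-9, -5, 5, 7, 21, 12]
Pass 5: scan indices 5..5 for the minimum = 1 comparison(s); min is 12, place at index 4 -> [-9, -5, 5, 7, 12, 21]
Selection sort always scans the whole unsorted suffix, so the count is (n-1) + (n-2) + ... + 1 = n(n-1)/2 = 6*5/2 = 15 regardless of the input order.
Total comparisons: 5 + 4 + 3 + 2 + 1 = 15


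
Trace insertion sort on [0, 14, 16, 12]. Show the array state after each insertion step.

First element 0 is already 'sorted'
Insert 14: shifted 0 elements -> [0, 14, 16, 12]
Insert 16: shifted 0 elements -> [0, 14, 16, 12]
Insert 12: shifted 2 elements -> [0, 12, 14, 16]


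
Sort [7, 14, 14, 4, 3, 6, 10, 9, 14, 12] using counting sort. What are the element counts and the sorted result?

Count array: [0, 0, 0, 1, 1, 0, 1, 1, 0, 1, 1, 0, 1, 0, 3]
(count[i] = number of elements equal to i)
Cumulative count: [0, 0, 0, 1, 2, 2, 3, 4, 4, 5, 6, 6, 7, 7, 10]
Sorted: [3, 4, 6, 7, 9, 10, 12, 14, 14, 14]


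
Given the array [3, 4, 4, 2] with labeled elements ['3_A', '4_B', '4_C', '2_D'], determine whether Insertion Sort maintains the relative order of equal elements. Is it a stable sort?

Trace Insertion Sort on the labeled array (the key is the number; the letter only tracks identity):
  Insert 4_B at index 1: [3_A, 4_B, 4_C, 2_D]
  Insert 4_C at index 2: [3_A, 4_B, 4_C, 2_D]
  Insert 2_D at index 0: [2_D, 3_A, 4_B, 4_C]
Final order: [2_D, 3_A, 4_B, 4_C]
Equal keys:
  value 4: originally 4_B, 4_C; after sorting 4_B, 4_C -> order preserved
All equal keys kept their original relative order. Insertion Sort is stable: elements are shifted only while they are strictly greater than the key, so a key is inserted after any equal elements already placed.
Answer: Stable


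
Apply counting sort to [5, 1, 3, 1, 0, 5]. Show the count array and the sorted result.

Count array: [1, 2, 0, 1, 0, 2]
(count[i] = number of elements equal to i)
Cumulative count: [1, 3, 3, 4, 4, 6]
Sorted: [0, 1, 1, 3, 5, 5]


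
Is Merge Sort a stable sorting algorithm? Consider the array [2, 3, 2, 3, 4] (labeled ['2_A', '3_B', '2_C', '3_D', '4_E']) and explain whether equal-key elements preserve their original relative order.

Trace Merge Sort on the labeled array (the key is the number; the letter only tracks identity):
  Merge [2_A] + [3_B] -> [2_A, 3_B]
  Merge [3_D] + [4_E] -> [3_D, 4_E]
  Merge [2_C] + [3_D, 4_E] -> [2_C, 3_D, 4_E]
  Merge [2_A, 3_B] + [2_C, 3_D, 4_E] -> [2_A, 2_C, 3_B, 3_D, 4_E]
Final order: [2_A, 2_C, 3_B, 3_D, 4_E]
Equal keys:
  value 2: originally 2_A, 2_C; after sorting 2_A, 2_C -> order preserved
  value 3: originally 3_B, 3_D; after sorting 3_B, 3_D -> order preserved
All equal keys kept their original relative order. Merge Sort is stable: when the heads of the two halves are equal the merge takes from the left half first.
Answer: Stable


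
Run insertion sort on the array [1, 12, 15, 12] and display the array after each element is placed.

First element 1 is already 'sorted'
Insert 12: shifted 0 elements -> [1, 12, 15, 12]
Insert 15: shifted 0 elements -> [1, 12, 15, 12]
Insert 12: shifted 1 elements -> [1, 12, 12, 15]


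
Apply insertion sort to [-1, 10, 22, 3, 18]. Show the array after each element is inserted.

First element -1 is already 'sorted'
Insert 10: shifted 0 elements -> [-1, 10, 22, 3, 18]
Insert 22: shifted 0 elements -> [-1, 10, 22, 3, 18]
Insert 3: shifted 2 elements -> [-1, 3, 10, 22, 18]
Insert 18: shifted 1 elements -> [-1, 3, 10, 18, 22]


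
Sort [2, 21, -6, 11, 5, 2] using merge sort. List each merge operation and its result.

Divide and conquer:
  Merge [21] + [-6] -> [-6, 21]
  Merge [2] + [-6, 21] -> [-6, 2, 21]
  Merge [5] + [2] -> [2, 5]
  Merge [11] + [2, 5] -> [2, 5, 11]
  Merge [-6, 2, 21] + [2, 5, 11] -> [-6, 2, 2, 5, 11, 21]


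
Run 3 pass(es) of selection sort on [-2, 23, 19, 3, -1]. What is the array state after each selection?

Pass 1: Select minimum -2 at index 0, swap -> [-2, 23, 19, 3, -1]
Pass 2: Select minimum -1 at index 4, swap -> [-2, -1, 19, 3, 23]
Pass 3: Select minimum 3 at index 3, swap -> [-2, -1, 3, 19, 23]


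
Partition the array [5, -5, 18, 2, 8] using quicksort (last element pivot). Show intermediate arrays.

Partition 1: pivot=8 at index 3 -> [5, -5, 2, 8, 18]
Partition 2: pivot=2 at index 1 -> [-5, 2, 5, 8, 18]


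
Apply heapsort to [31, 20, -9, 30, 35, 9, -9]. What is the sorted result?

Build heap: [35, 31, 9, 30, 20, -9, -9]
Extract 35: [31, 30, 9, -9, 20, -9, 35]
Extract 31: [30, 20, 9, -9, -9, 31, 35]
Extract 30: [20, -9, 9, -9, 30, 31, 35]
Extract 20: [9, -9, -9, 20, 30, 31, 35]
Extract 9: [-9, -9, 9, 20, 30, 31, 35]
Extract -9: [-9, -9, 9, 20, 30, 31, 35]


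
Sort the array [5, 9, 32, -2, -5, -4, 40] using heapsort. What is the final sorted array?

Build heap: [40, 9, 32, -2, -5, -4, 5]
Extract 40: [32, 9, 5, -2, -5, -4, 40]
Extract 32: [9, -2, 5, -4, -5, 32, 40]
Extract 9: [5, -2, -5, -4, 9, 32, 40]
Extract 5: [-2, -4, -5, 5, 9, 32, 40]
Extract -2: [-4, -5, -2, 5, 9, 32, 40]
Extract -4: [-5, -4, -2, 5, 9, 32, 40]


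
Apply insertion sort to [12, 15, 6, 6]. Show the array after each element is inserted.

First element 12 is already 'sorted'
Insert 15: shifted 0 elements -> [12, 15, 6, 6]
Insert 6: shifted 2 elements -> [6, 12, 15, 6]
Insert 6: shifted 2 elements -> [6, 6, 12, 15]


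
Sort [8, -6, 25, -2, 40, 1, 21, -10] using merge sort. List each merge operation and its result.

Divide and conquer:
  Merge [8] + [-6] -> [-6, 8]
  Merge [25] + [-2] -> [-2, 25]
  Merge [-6, 8] + [-2, 25] -> [-6, -2, 8, 25]
  Merge [40] + [1] -> [1, 40]
  Merge [21] + [-10] -> [-10, 21]
  Merge [1, 40] + [-10, 21] -> [-10, 1, 21, 40]
  Merge [-6, -2, 8, 25] + [-10, 1, 21, 40] -> [-10, -6, -2, 1, 8, 21, 25, 40]


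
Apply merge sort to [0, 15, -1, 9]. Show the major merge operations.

Divide and conquer:
  Merge [0] + [15] -> [0, 15]
  Merge [-1] + [9] -> [-1, 9]
  Merge [0, 15] + [-1, 9] -> [-1, 0, 9, 15]


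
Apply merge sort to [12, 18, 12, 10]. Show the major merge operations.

Divide and conquer:
  Merge [12] + [18] -> [12, 18]
  Merge [12] + [10] -> [10, 12]
  Merge [12, 18] + [10, 12] -> [10, 12, 12, 18]


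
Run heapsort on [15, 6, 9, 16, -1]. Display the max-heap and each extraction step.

Build heap: [16, 15, 9, 6, -1]
Extract 16: [15, 6, 9, -1, 16]
Extract 15: [9, 6, -1, 15, 16]
Extract 9: [6, -1, 9, 15, 16]
Extract 6: [-1, 6, 9, 15, 16]


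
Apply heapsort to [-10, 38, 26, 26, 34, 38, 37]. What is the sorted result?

Build heap: [38, 34, 38, 26, -10, 26, 37]
Extract 38: [38, 34, 37, 26, -10, 26, 38]
Extract 38: [37, 34, 26, 26, -10, 38, 38]
Extract 37: [34, 26, 26, -10, 37, 38, 38]
Extract 34: [26, -10, 26, 34, 37, 38, 38]
Extract 26: [26, -10, 26, 34, 37, 38, 38]
Extract 26: [-10, 26, 26, 34, 37, 38, 38]


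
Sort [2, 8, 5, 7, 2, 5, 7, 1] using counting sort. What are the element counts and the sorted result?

Count array: [0, 1, 2, 0, 0, 2, 0, 2, 1]
(count[i] = number of elements equal to i)
Cumulative count: [0, 1, 3, 3, 3, 5, 5, 7, 8]
Sorted: [1, 2, 2, 5, 5, 7, 7, 8]


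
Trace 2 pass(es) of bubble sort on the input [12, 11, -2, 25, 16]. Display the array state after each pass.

After pass 1: [11, -2, 12, 16, 25] (3 swaps)
After pass 2: [-2, 11, 12, 16, 25] (1 swaps)
Total swaps: 4


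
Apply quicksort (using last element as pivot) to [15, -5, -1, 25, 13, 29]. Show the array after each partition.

Partition 1: pivot=29 at index 5 -> [15, -5, -1, 25, 13, 29]
Partition 2: pivot=13 at index 2 -> [-5, -1, 13, 25, 15, 29]
Partition 3: pivot=-1 at index 1 -> [-5, -1, 13, 25, 15, 29]
Partition 4: pivot=15 at index 3 -> [-5, -1, 13, 15, 25, 29]


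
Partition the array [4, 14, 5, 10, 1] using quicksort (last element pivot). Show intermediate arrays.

Partition 1: pivot=1 at index 0 -> [1, 14, 5, 10, 4]
Partition 2: pivot=4 at index 1 -> [1, 4, 5, 10, 14]
Partition 3: pivot=14 at index 4 -> [1, 4, 5, 10, 14]
Partition 4: pivot=10 at index 3 -> [1, 4, 5, 10, 14]


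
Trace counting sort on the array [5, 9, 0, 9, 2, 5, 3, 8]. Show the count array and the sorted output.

Count array: [1, 0, 1, 1, 0, 2, 0, 0, 1, 2]
(count[i] = number of elements equal to i)
Cumulative count: [1, 1, 2, 3, 3, 5, 5, 5, 6, 8]
Sorted: [0, 2, 3, 5, 5, 8, 9, 9]


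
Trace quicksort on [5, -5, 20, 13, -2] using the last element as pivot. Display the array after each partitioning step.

Partition 1: pivot=-2 at index 1 -> [-5, -2, 20, 13, 5]
Partition 2: pivot=5 at index 2 -> [-5, -2, 5, 13, 20]
Partition 3: pivot=20 at index 4 -> [-5, -2, 5, 13, 20]


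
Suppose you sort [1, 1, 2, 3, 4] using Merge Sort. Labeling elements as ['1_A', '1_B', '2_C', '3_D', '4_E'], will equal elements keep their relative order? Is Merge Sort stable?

Trace Merge Sort on the labeled array (the key is the number; the letter only tracks identity):
  Merge [1_A] + [1_B] -> [1_A, 1_B]
  Merge [3_D] + [4_E] -> [3_D, 4_E]
  Merge [2_C] + [3_D, 4_E] -> [2_C, 3_D, 4_E]
  Merge [1_A, 1_B] + [2_C, 3_D, 4_E] -> [1_A, 1_B, 2_C, 3_D, 4_E]
Final order: [1_A, 1_B, 2_C, 3_D, 4_E]
Equal keys:
  value 1: originally 1_A, 1_B; after sorting 1_A, 1_B -> order preserved
All equal keys kept their original relative order. Merge Sort is stable: when the heads of the two halves are equal the merge takes from the left half first.
Answer: Stable


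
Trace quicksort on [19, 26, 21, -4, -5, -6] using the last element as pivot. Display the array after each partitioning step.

Partition 1: pivot=-6 at index 0 -> [-6, 26, 21, -4, -5, 19]
Partition 2: pivot=19 at index 3 -> [-6, -4, -5, 19, 21, 26]
Partition 3: pivot=-5 at index 1 -> [-6, -5, -4, 19, 21, 26]
Partition 4: pivot=26 at index 5 -> [-6, -5, -4, 19, 21, 26]


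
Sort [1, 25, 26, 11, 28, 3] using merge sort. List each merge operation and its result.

Divide and conquer:
  Merge [25] + [26] -> [25, 26]
  Merge [1] + [25, 26] -> [1, 25, 26]
  Merge [28] + [3] -> [3, 28]
  Merge [11] + [3, 28] -> [3, 11, 28]
  Merge [1, 25, 26] + [3, 11, 28] -> [1, 3, 11, 25, 26, 28]


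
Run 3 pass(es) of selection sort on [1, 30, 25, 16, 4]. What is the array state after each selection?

Pass 1: Select minimum 1 at index 0, swap -> [1, 30, 25, 16, 4]
Pass 2: Select minimum 4 at index 4, swap -> [1, 4, 25, 16, 30]
Pass 3: Select minimum 16 at index 3, swap -> [1, 4, 16, 25, 30]


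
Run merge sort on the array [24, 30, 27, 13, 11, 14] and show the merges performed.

Divide and conquer:
  Merge [30] + [27] -> [27, 30]
  Merge [24] + [27, 30] -> [24, 27, 30]
  Merge [11] + [14] -> [11, 14]
  Merge [13] + [11, 14] -> [11, 13, 14]
  Merge [24, 27, 30] + [11, 13, 14] -> [11, 13, 14, 24, 27, 30]


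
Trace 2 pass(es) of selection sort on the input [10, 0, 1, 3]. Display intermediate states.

Pass 1: Select minimum 0 at index 1, swap -> [0, 10, 1, 3]
Pass 2: Select minimum 1 at index 2, swap -> [0, 1, 10, 3]


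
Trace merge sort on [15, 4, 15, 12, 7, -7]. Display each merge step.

Divide and conquer:
  Merge [4] + [15] -> [4, 15]
  Merge [15] + [4, 15] -> [4, 15, 15]
  Merge [7] + [-7] -> [-7, 7]
  Merge [12] + [-7, 7] -> [-7, 7, 12]
  Merge [4, 15, 15] + [-7, 7, 12] -> [-7, 4, 7, 12, 15, 15]


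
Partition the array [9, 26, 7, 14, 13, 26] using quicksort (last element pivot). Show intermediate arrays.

Partition 1: pivot=26 at index 5 -> [9, 26, 7, 14, 13, 26]
Partition 2: pivot=13 at index 2 -> [9, 7, 13, 14, 26, 26]
Partition 3: pivot=7 at index 0 -> [7, 9, 13, 14, 26, 26]
Partition 4: pivot=26 at index 4 -> [7, 9, 13, 14, 26, 26]


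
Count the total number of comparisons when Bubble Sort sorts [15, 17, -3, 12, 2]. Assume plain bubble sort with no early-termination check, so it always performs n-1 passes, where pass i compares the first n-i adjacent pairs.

Pass 1: compare adjacent pairs (0,1)..(3,4) = 4 comparison(s), 3 swap(s) -> [15, -3, 12, 2, 17]
Pass 2: compare adjacent pairs (0,1)..(2,3) = 3 comparison(s), 3 swap(s) -> [-3, 12, 2, 15, 17]
Pass 3: compare adjacent pairs (0,1)..(1,2) = 2 comparison(s), 1 swap(s) -> [-3, 2, 12, 15, 17]
Pass 4: compare adjacent pairs (0,1)..(0,1) = 1 comparison(s), 0 swap(s) -> [-3, 2, 12, 15, 17]
Total comparisons: 4 + 3 + 2 + 1 = 10


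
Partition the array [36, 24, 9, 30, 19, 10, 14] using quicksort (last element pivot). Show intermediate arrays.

Partition 1: pivot=14 at index 2 -> [9, 10, 14, 30, 19, 24, 36]
Partition 2: pivot=10 at index 1 -> [9, 10, 14, 30, 19, 24, 36]
Partition 3: pivot=36 at index 6 -> [9, 10, 14, 30, 19, 24, 36]
Partition 4: pivot=24 at index 4 -> [9, 10, 14, 19, 24, 30, 36]


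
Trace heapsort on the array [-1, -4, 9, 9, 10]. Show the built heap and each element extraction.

Build heap: [10, 9, 9, -1, -4]
Extract 10: [9, -1, 9, -4, 10]
Extract 9: [9, -1, -4, 9, 10]
Extract 9: [-1, -4, 9, 9, 10]
Extract -1: [-4, -1, 9, 9, 10]


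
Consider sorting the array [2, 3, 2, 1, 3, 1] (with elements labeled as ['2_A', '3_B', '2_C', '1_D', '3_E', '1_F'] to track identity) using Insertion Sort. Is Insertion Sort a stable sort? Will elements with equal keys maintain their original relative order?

Trace Insertion Sort on the labeled array (the key is the number; the letter only tracks identity):
  Insert 3_B at index 1: [2_A, 3_B, 2_C, 1_D, 3_E, 1_F]
  Insert 2_C at index 1: [2_A, 2_C, 3_B, 1_D, 3_E, 1_F]
  Insert 1_D at index 0: [1_D, 2_A, 2_C, 3_B, 3_E, 1_F]
  Insert 3_E at index 4: [1_D, 2_A, 2_C, 3_B, 3_E, 1_F]
  Insert 1_F at index 1: [1_D, 1_F, 2_A, 2_C, 3_B, 3_E]
Final order: [1_D, 1_F, 2_A, 2_C, 3_B, 3_E]
Equal keys:
  value 1: originally 1_D, 1_F; after sorting 1_D, 1_F -> order preserved
  value 2: originally 2_A, 2_C; after sorting 2_A, 2_C -> order preserved
  value 3: originally 3_B, 3_E; after sorting 3_B, 3_E -> order preserved
All equal keys kept their original relative order. Insertion Sort is stable: elements are shifted only while they are strictly greater than the key, so a key is inserted after any equal elements already placed.
Answer: Stable


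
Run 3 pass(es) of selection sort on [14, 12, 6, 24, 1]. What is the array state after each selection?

Pass 1: Select minimum 1 at index 4, swap -> [1, 12, 6, 24, 14]
Pass 2: Select minimum 6 at index 2, swap -> [1, 6, 12, 24, 14]
Pass 3: Select minimum 12 at index 2, swap -> [1, 6, 12, 24, 14]


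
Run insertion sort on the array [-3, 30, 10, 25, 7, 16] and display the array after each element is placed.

First element -3 is already 'sorted'
Insert 30: shifted 0 elements -> [-3, 30, 10, 25, 7, 16]
Insert 10: shifted 1 elements -> [-3, 10, 30, 25, 7, 16]
Insert 25: shifted 1 elements -> [-3, 10, 25, 30, 7, 16]
Insert 7: shifted 3 elements -> [-3, 7, 10, 25, 30, 16]
Insert 16: shifted 2 elements -> [-3, 7, 10, 16, 25, 30]


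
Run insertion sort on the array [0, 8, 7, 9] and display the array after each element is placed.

First element 0 is already 'sorted'
Insert 8: shifted 0 elements -> [0, 8, 7, 9]
Insert 7: shifted 1 elements -> [0, 7, 8, 9]
Insert 9: shifted 0 elements -> [0, 7, 8, 9]


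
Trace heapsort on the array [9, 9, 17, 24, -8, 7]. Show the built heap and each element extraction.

Build heap: [24, 9, 17, 9, -8, 7]
Extract 24: [17, 9, 7, 9, -8, 24]
Extract 17: [9, 9, 7, -8, 17, 24]
Extract 9: [9, -8, 7, 9, 17, 24]
Extract 9: [7, -8, 9, 9, 17, 24]
Extract 7: [-8, 7, 9, 9, 17, 24]


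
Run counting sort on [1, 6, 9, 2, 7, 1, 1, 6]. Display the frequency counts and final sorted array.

Count array: [0, 3, 1, 0, 0, 0, 2, 1, 0, 1]
(count[i] = number of elements equal to i)
Cumulative count: [0, 3, 4, 4, 4, 4, 6, 7, 7, 8]
Sorted: [1, 1, 1, 2, 6, 6, 7, 9]


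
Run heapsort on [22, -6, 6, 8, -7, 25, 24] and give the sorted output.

Build heap: [25, 8, 24, -6, -7, 6, 22]
Extract 25: [24, 8, 22, -6, -7, 6, 25]
Extract 24: [22, 8, 6, -6, -7, 24, 25]
Extract 22: [8, -6, 6, -7, 22, 24, 25]
Extract 8: [6, -6, -7, 8, 22, 24, 25]
Extract 6: [-6, -7, 6, 8, 22, 24, 25]
Extract -6: [-7, -6, 6, 8, 22, 24, 25]


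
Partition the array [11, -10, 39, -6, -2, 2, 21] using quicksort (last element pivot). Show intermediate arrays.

Partition 1: pivot=21 at index 5 -> [11, -10, -6, -2, 2, 21, 39]
Partition 2: pivot=2 at index 3 -> [-10, -6, -2, 2, 11, 21, 39]
Partition 3: pivot=-2 at index 2 -> [-10, -6, -2, 2, 11, 21, 39]
Partition 4: pivot=-6 at index 1 -> [-10, -6, -2, 2, 11, 21, 39]


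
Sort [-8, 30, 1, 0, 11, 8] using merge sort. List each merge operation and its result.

Divide and conquer:
  Merge [30] + [1] -> [1, 30]
  Merge [-8] + [1, 30] -> [-8, 1, 30]
  Merge [11] + [8] -> [8, 11]
  Merge [0] + [8, 11] -> [0, 8, 11]
  Merge [-8, 1, 30] + [0, 8, 11] -> [-8, 0, 1, 8, 11, 30]


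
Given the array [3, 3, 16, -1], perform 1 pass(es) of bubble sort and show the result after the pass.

After pass 1: [3, 3, -1, 16] (1 swaps)
Total swaps: 1


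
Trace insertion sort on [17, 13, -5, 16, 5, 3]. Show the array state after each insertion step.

First element 17 is already 'sorted'
Insert 13: shifted 1 elements -> [13, 17, -5, 16, 5, 3]
Insert -5: shifted 2 elements -> [-5, 13, 17, 16, 5, 3]
Insert 16: shifted 1 elements -> [-5, 13, 16, 17, 5, 3]
Insert 5: shifted 3 elements -> [-5, 5, 13, 16, 17, 3]
Insert 3: shifted 4 elements -> [-5, 3, 5, 13, 16, 17]


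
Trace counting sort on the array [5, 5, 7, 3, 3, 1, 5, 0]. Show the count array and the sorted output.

Count array: [1, 1, 0, 2, 0, 3, 0, 1]
(count[i] = number of elements equal to i)
Cumulative count: [1, 2, 2, 4, 4, 7, 7, 8]
Sorted: [0, 1, 3, 3, 5, 5, 5, 7]


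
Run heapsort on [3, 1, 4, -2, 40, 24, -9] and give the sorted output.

Build heap: [40, 3, 24, -2, 1, 4, -9]
Extract 40: [24, 3, 4, -2, 1, -9, 40]
Extract 24: [4, 3, -9, -2, 1, 24, 40]
Extract 4: [3, 1, -9, -2, 4, 24, 40]
Extract 3: [1, -2, -9, 3, 4, 24, 40]
Extract 1: [-2, -9, 1, 3, 4, 24, 40]
Extract -2: [-9, -2, 1, 3, 4, 24, 40]


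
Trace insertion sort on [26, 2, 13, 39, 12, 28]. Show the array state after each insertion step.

First element 26 is already 'sorted'
Insert 2: shifted 1 elements -> [2, 26, 13, 39, 12, 28]
Insert 13: shifted 1 elements -> [2, 13, 26, 39, 12, 28]
Insert 39: shifted 0 elements -> [2, 13, 26, 39, 12, 28]
Insert 12: shifted 3 elements -> [2, 12, 13, 26, 39, 28]
Insert 28: shifted 1 elements -> [2, 12, 13, 26, 28, 39]


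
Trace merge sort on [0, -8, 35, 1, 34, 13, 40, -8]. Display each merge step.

Divide and conquer:
  Merge [0] + [-8] -> [-8, 0]
  Merge [35] + [1] -> [1, 35]
  Merge [-8, 0] + [1, 35] -> [-8, 0, 1, 35]
  Merge [34] + [13] -> [13, 34]
  Merge [40] + [-8] -> [-8, 40]
  Merge [13, 34] + [-8, 40] -> [-8, 13, 34, 40]
  Merge [-8, 0, 1, 35] + [-8, 13, 34, 40] -> [-8, -8, 0, 1, 13, 34, 35, 40]


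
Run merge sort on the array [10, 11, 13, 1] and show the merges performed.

Divide and conquer:
  Merge [10] + [11] -> [10, 11]
  Merge [13] + [1] -> [1, 13]
  Merge [10, 11] + [1, 13] -> [1, 10, 11, 13]


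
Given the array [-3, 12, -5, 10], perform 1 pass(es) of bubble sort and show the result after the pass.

After pass 1: [-3, -5, 10, 12] (2 swaps)
Total swaps: 2


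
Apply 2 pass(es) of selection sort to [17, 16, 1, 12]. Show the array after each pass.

Pass 1: Select minimum 1 at index 2, swap -> [1, 16, 17, 12]
Pass 2: Select minimum 12 at index 3, swap -> [1, 12, 17, 16]
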